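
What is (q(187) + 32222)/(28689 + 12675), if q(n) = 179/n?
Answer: 6025693/7735068 ≈ 0.77901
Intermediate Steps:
(q(187) + 32222)/(28689 + 12675) = (179/187 + 32222)/(28689 + 12675) = (179*(1/187) + 32222)/41364 = (179/187 + 32222)*(1/41364) = (6025693/187)*(1/41364) = 6025693/7735068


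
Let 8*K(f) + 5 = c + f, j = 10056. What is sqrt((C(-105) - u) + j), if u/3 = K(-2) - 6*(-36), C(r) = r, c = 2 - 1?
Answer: sqrt(37221)/2 ≈ 96.464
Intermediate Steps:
c = 1
K(f) = -1/2 + f/8 (K(f) = -5/8 + (1 + f)/8 = -5/8 + (1/8 + f/8) = -1/2 + f/8)
u = 2583/4 (u = 3*((-1/2 + (1/8)*(-2)) - 6*(-36)) = 3*((-1/2 - 1/4) + 216) = 3*(-3/4 + 216) = 3*(861/4) = 2583/4 ≈ 645.75)
sqrt((C(-105) - u) + j) = sqrt((-105 - 1*2583/4) + 10056) = sqrt((-105 - 2583/4) + 10056) = sqrt(-3003/4 + 10056) = sqrt(37221/4) = sqrt(37221)/2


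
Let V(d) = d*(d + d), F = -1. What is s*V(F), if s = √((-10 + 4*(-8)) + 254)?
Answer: 4*√53 ≈ 29.120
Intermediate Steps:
s = 2*√53 (s = √((-10 - 32) + 254) = √(-42 + 254) = √212 = 2*√53 ≈ 14.560)
V(d) = 2*d² (V(d) = d*(2*d) = 2*d²)
s*V(F) = (2*√53)*(2*(-1)²) = (2*√53)*(2*1) = (2*√53)*2 = 4*√53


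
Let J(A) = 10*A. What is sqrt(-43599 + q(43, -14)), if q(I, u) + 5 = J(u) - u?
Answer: I*sqrt(43730) ≈ 209.12*I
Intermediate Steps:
q(I, u) = -5 + 9*u (q(I, u) = -5 + (10*u - u) = -5 + 9*u)
sqrt(-43599 + q(43, -14)) = sqrt(-43599 + (-5 + 9*(-14))) = sqrt(-43599 + (-5 - 126)) = sqrt(-43599 - 131) = sqrt(-43730) = I*sqrt(43730)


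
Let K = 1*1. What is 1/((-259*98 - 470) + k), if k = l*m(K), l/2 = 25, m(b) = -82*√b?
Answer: -1/29952 ≈ -3.3387e-5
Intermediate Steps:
K = 1
l = 50 (l = 2*25 = 50)
k = -4100 (k = 50*(-82*√1) = 50*(-82*1) = 50*(-82) = -4100)
1/((-259*98 - 470) + k) = 1/((-259*98 - 470) - 4100) = 1/((-25382 - 470) - 4100) = 1/(-25852 - 4100) = 1/(-29952) = -1/29952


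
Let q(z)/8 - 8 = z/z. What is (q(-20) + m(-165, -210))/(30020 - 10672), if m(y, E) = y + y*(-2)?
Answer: 237/19348 ≈ 0.012249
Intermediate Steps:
q(z) = 72 (q(z) = 64 + 8*(z/z) = 64 + 8*1 = 64 + 8 = 72)
m(y, E) = -y (m(y, E) = y - 2*y = -y)
(q(-20) + m(-165, -210))/(30020 - 10672) = (72 - 1*(-165))/(30020 - 10672) = (72 + 165)/19348 = 237*(1/19348) = 237/19348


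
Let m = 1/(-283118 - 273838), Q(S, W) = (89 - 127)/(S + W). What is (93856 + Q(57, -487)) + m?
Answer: 11238847984189/119745540 ≈ 93856.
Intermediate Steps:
Q(S, W) = -38/(S + W)
m = -1/556956 (m = 1/(-556956) = -1/556956 ≈ -1.7955e-6)
(93856 + Q(57, -487)) + m = (93856 - 38/(57 - 487)) - 1/556956 = (93856 - 38/(-430)) - 1/556956 = (93856 - 38*(-1/430)) - 1/556956 = (93856 + 19/215) - 1/556956 = 20179059/215 - 1/556956 = 11238847984189/119745540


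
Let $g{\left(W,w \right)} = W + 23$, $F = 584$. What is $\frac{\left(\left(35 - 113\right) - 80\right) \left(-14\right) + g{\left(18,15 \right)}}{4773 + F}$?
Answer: $\frac{2253}{5357} \approx 0.42057$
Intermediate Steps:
$g{\left(W,w \right)} = 23 + W$
$\frac{\left(\left(35 - 113\right) - 80\right) \left(-14\right) + g{\left(18,15 \right)}}{4773 + F} = \frac{\left(\left(35 - 113\right) - 80\right) \left(-14\right) + \left(23 + 18\right)}{4773 + 584} = \frac{\left(-78 - 80\right) \left(-14\right) + 41}{5357} = \left(\left(-158\right) \left(-14\right) + 41\right) \frac{1}{5357} = \left(2212 + 41\right) \frac{1}{5357} = 2253 \cdot \frac{1}{5357} = \frac{2253}{5357}$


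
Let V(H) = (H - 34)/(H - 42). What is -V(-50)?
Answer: -21/23 ≈ -0.91304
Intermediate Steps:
V(H) = (-34 + H)/(-42 + H)
-V(-50) = -(-34 - 50)/(-42 - 50) = -(-84)/(-92) = -(-1)*(-84)/92 = -1*21/23 = -21/23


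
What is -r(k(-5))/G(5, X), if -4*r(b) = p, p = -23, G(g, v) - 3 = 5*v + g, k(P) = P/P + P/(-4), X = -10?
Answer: 23/168 ≈ 0.13690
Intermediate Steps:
k(P) = 1 - P/4 (k(P) = 1 + P*(-¼) = 1 - P/4)
G(g, v) = 3 + g + 5*v (G(g, v) = 3 + (5*v + g) = 3 + (g + 5*v) = 3 + g + 5*v)
r(b) = 23/4 (r(b) = -¼*(-23) = 23/4)
-r(k(-5))/G(5, X) = -23/(4*(3 + 5 + 5*(-10))) = -23/(4*(3 + 5 - 50)) = -23/(4*(-42)) = -23*(-1)/(4*42) = -1*(-23/168) = 23/168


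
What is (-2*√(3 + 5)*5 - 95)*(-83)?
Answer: 7885 + 1660*√2 ≈ 10233.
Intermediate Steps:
(-2*√(3 + 5)*5 - 95)*(-83) = (-4*√2*5 - 95)*(-83) = (-20*√2 - 95)*(-83) = (-95 - 20*√2)*(-83) = 7885 + 1660*√2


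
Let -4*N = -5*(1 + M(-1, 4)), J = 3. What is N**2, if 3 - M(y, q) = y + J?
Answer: 25/4 ≈ 6.2500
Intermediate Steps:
M(y, q) = -y (M(y, q) = 3 - (y + 3) = 3 - (3 + y) = 3 + (-3 - y) = -y)
N = 5/2 (N = -(-5)*(1 - 1*(-1))/4 = -(-5)*(1 + 1)/4 = -(-5)*2/4 = -1/4*(-10) = 5/2 ≈ 2.5000)
N**2 = (5/2)**2 = 25/4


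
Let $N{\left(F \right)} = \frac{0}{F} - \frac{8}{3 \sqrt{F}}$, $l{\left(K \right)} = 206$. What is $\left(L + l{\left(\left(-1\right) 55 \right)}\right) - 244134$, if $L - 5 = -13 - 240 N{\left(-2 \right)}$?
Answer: $-243936 - 320 i \sqrt{2} \approx -2.4394 \cdot 10^{5} - 452.55 i$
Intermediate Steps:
$N{\left(F \right)} = - \frac{8}{3 \sqrt{F}}$ ($N{\left(F \right)} = 0 - 8 \frac{1}{3 \sqrt{F}} = 0 - \frac{8}{3 \sqrt{F}} = - \frac{8}{3 \sqrt{F}}$)
$L = -8 - 320 i \sqrt{2}$ ($L = 5 - \left(13 + 240 \left(- \frac{8}{3 i \sqrt{2}}\right)\right) = 5 - \left(13 + 240 \left(- \frac{8 \left(- \frac{i \sqrt{2}}{2}\right)}{3}\right)\right) = 5 - \left(13 + 240 \frac{4 i \sqrt{2}}{3}\right) = 5 - \left(13 + 320 i \sqrt{2}\right) = -8 - 320 i \sqrt{2} \approx -8.0 - 452.55 i$)
$\left(L + l{\left(\left(-1\right) 55 \right)}\right) - 244134 = \left(\left(-8 - 320 i \sqrt{2}\right) + 206\right) - 244134 = \left(198 - 320 i \sqrt{2}\right) - 244134 = -243936 - 320 i \sqrt{2}$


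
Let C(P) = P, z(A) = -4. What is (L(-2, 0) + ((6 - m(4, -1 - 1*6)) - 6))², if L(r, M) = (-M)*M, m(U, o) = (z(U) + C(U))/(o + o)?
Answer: 0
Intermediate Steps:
m(U, o) = (-4 + U)/(2*o) (m(U, o) = (-4 + U)/(o + o) = (-4 + U)/((2*o)) = (-4 + U)*(1/(2*o)) = (-4 + U)/(2*o))
L(r, M) = -M²
(L(-2, 0) + ((6 - m(4, -1 - 1*6)) - 6))² = (-1*0² + ((6 - (-4 + 4)/(2*(-1 - 1*6))) - 6))² = (-1*0 + ((6 - 0/(2*(-1 - 6))) - 6))² = (0 + ((6 - 0/(2*(-7))) - 6))² = (0 + ((6 - (-1)*0/(2*7)) - 6))² = (0 + ((6 - 1*0) - 6))² = (0 + ((6 + 0) - 6))² = (0 + (6 - 6))² = (0 + 0)² = 0² = 0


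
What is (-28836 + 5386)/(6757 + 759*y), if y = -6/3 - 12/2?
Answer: -4690/137 ≈ -34.234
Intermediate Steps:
y = -8 (y = -6*1/3 - 12*1/2 = -2 - 6 = -8)
(-28836 + 5386)/(6757 + 759*y) = (-28836 + 5386)/(6757 + 759*(-8)) = -23450/(6757 - 6072) = -23450/685 = -23450*1/685 = -4690/137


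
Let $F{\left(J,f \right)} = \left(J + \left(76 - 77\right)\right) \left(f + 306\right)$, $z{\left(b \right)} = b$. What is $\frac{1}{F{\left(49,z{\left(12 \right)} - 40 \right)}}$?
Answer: $\frac{1}{13344} \approx 7.494 \cdot 10^{-5}$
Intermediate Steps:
$F{\left(J,f \right)} = \left(-1 + J\right) \left(306 + f\right)$ ($F{\left(J,f \right)} = \left(J + \left(76 - 77\right)\right) \left(306 + f\right) = \left(J - 1\right) \left(306 + f\right) = \left(-1 + J\right) \left(306 + f\right)$)
$\frac{1}{F{\left(49,z{\left(12 \right)} - 40 \right)}} = \frac{1}{-306 - \left(12 - 40\right) + 306 \cdot 49 + 49 \left(12 - 40\right)} = \frac{1}{-306 - \left(12 - 40\right) + 14994 + 49 \left(12 - 40\right)} = \frac{1}{-306 - -28 + 14994 + 49 \left(-28\right)} = \frac{1}{-306 + 28 + 14994 - 1372} = \frac{1}{13344}$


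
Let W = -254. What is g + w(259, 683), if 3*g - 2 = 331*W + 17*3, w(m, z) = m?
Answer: -27748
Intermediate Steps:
g = -28007 (g = 2/3 + (331*(-254) + 17*3)/3 = 2/3 + (-84074 + 51)/3 = 2/3 + (1/3)*(-84023) = 2/3 - 84023/3 = -28007)
g + w(259, 683) = -28007 + 259 = -27748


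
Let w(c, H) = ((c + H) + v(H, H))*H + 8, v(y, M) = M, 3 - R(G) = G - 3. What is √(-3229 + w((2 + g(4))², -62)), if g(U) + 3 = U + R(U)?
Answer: √2917 ≈ 54.009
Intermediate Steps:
R(G) = 6 - G (R(G) = 3 - (G - 3) = 3 - (-3 + G) = 3 + (3 - G) = 6 - G)
g(U) = 3 (g(U) = -3 + (U + (6 - U)) = -3 + 6 = 3)
w(c, H) = 8 + H*(c + 2*H) (w(c, H) = ((c + H) + H)*H + 8 = ((H + c) + H)*H + 8 = (c + 2*H)*H + 8 = H*(c + 2*H) + 8 = 8 + H*(c + 2*H))
√(-3229 + w((2 + g(4))², -62)) = √(-3229 + (8 + 2*(-62)² - 62*(2 + 3)²)) = √(-3229 + (8 + 2*3844 - 62*5²)) = √(-3229 + (8 + 7688 - 62*25)) = √(-3229 + (8 + 7688 - 1550)) = √(-3229 + 6146) = √2917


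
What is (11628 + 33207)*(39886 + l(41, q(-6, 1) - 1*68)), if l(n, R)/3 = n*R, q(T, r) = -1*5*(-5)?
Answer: 1551156495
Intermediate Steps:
q(T, r) = 25 (q(T, r) = -5*(-5) = 25)
l(n, R) = 3*R*n (l(n, R) = 3*(n*R) = 3*(R*n) = 3*R*n)
(11628 + 33207)*(39886 + l(41, q(-6, 1) - 1*68)) = (11628 + 33207)*(39886 + 3*(25 - 1*68)*41) = 44835*(39886 + 3*(25 - 68)*41) = 44835*(39886 + 3*(-43)*41) = 44835*(39886 - 5289) = 44835*34597 = 1551156495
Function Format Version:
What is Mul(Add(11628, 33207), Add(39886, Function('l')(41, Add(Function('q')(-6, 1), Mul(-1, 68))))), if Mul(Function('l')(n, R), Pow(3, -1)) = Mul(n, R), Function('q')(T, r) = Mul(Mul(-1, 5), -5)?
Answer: 1551156495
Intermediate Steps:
Function('q')(T, r) = 25 (Function('q')(T, r) = Mul(-5, -5) = 25)
Function('l')(n, R) = Mul(3, R, n) (Function('l')(n, R) = Mul(3, Mul(n, R)) = Mul(3, Mul(R, n)) = Mul(3, R, n))
Mul(Add(11628, 33207), Add(39886, Function('l')(41, Add(Function('q')(-6, 1), Mul(-1, 68))))) = Mul(Add(11628, 33207), Add(39886, Mul(3, Add(25, Mul(-1, 68)), 41))) = Mul(44835, Add(39886, Mul(3, Add(25, -68), 41))) = Mul(44835, Add(39886, Mul(3, -43, 41))) = Mul(44835, Add(39886, -5289)) = Mul(44835, 34597) = 1551156495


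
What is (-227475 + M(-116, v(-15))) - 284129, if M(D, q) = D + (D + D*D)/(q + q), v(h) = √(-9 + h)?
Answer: -511720 - 3335*I*√6/6 ≈ -5.1172e+5 - 1361.5*I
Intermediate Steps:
M(D, q) = D + (D + D²)/(2*q) (M(D, q) = D + (D + D²)/((2*q)) = D + (D + D²)*(1/(2*q)) = D + (D + D²)/(2*q))
(-227475 + M(-116, v(-15))) - 284129 = (-227475 + (½)*(-116)*(1 - 116 + 2*√(-9 - 15))/√(-9 - 15)) - 284129 = (-227475 + (½)*(-116)*(1 - 116 + 2*√(-24))/√(-24)) - 284129 = (-227475 + (½)*(-116)*(1 - 116 + 2*(2*I*√6))/(2*I*√6)) - 284129 = (-227475 + (½)*(-116)*(-I*√6/12)*(1 - 116 + 4*I*√6)) - 284129 = (-227475 + (½)*(-116)*(-I*√6/12)*(-115 + 4*I*√6)) - 284129 = (-227475 + 29*I*√6*(-115 + 4*I*√6)/6) - 284129 = -511604 + 29*I*√6*(-115 + 4*I*√6)/6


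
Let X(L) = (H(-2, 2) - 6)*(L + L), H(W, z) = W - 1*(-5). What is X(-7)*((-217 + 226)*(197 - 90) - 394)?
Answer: 23898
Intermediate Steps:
H(W, z) = 5 + W (H(W, z) = W + 5 = 5 + W)
X(L) = -6*L (X(L) = ((5 - 2) - 6)*(L + L) = (3 - 6)*(2*L) = -6*L)
X(-7)*((-217 + 226)*(197 - 90) - 394) = (-6*(-7))*((-217 + 226)*(197 - 90) - 394) = 42*(9*107 - 394) = 42*(963 - 394) = 42*569 = 23898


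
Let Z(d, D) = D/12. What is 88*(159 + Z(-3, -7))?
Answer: 41822/3 ≈ 13941.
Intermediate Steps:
Z(d, D) = D/12 (Z(d, D) = D*(1/12) = D/12)
88*(159 + Z(-3, -7)) = 88*(159 + (1/12)*(-7)) = 88*(159 - 7/12) = 88*(1901/12) = 41822/3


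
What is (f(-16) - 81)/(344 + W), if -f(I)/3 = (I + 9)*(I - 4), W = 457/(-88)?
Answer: -44088/29815 ≈ -1.4787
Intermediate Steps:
W = -457/88 (W = 457*(-1/88) = -457/88 ≈ -5.1932)
f(I) = -3*(-4 + I)*(9 + I) (f(I) = -3*(I + 9)*(I - 4) = -3*(9 + I)*(-4 + I) = -3*(-4 + I)*(9 + I))
(f(-16) - 81)/(344 + W) = ((108 - 15*(-16) - 3*(-16)**2) - 81)/(344 - 457/88) = ((108 + 240 - 3*256) - 81)/(29815/88) = ((108 + 240 - 768) - 81)*(88/29815) = (-420 - 81)*(88/29815) = -501*88/29815 = -44088/29815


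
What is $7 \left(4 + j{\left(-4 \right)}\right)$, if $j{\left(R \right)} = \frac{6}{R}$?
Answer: $\frac{35}{2} \approx 17.5$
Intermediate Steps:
$7 \left(4 + j{\left(-4 \right)}\right) = 7 \left(4 + \frac{6}{-4}\right) = 7 \left(4 + 6 \left(- \frac{1}{4}\right)\right) = 7 \left(4 - \frac{3}{2}\right) = 7 \cdot \frac{5}{2} = \frac{35}{2}$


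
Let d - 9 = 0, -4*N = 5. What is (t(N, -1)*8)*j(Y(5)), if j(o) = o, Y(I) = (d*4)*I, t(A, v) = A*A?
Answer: 2250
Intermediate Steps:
N = -5/4 (N = -¼*5 = -5/4 ≈ -1.2500)
d = 9 (d = 9 + 0 = 9)
t(A, v) = A²
Y(I) = 36*I (Y(I) = (9*4)*I = 36*I)
(t(N, -1)*8)*j(Y(5)) = ((-5/4)²*8)*(36*5) = ((25/16)*8)*180 = (25/2)*180 = 2250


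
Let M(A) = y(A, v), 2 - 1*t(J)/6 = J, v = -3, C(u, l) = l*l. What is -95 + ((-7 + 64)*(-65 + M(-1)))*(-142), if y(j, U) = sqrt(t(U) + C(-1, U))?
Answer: 526015 - 8094*sqrt(39) ≈ 4.7547e+5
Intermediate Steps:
C(u, l) = l**2
t(J) = 12 - 6*J
y(j, U) = sqrt(12 + U**2 - 6*U) (y(j, U) = sqrt((12 - 6*U) + U**2) = sqrt(12 + U**2 - 6*U))
M(A) = sqrt(39) (M(A) = sqrt(12 + (-3)**2 - 6*(-3)) = sqrt(12 + 9 + 18) = sqrt(39))
-95 + ((-7 + 64)*(-65 + M(-1)))*(-142) = -95 + ((-7 + 64)*(-65 + sqrt(39)))*(-142) = -95 + (57*(-65 + sqrt(39)))*(-142) = -95 + (-3705 + 57*sqrt(39))*(-142) = -95 + (526110 - 8094*sqrt(39)) = 526015 - 8094*sqrt(39)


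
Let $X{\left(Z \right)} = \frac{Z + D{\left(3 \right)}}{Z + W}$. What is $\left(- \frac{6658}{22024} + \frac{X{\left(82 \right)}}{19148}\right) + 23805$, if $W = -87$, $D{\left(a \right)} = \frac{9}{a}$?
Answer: $\frac{313712839174}{13178611} \approx 23805.0$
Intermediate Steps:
$X{\left(Z \right)} = \frac{3 + Z}{-87 + Z}$ ($X{\left(Z \right)} = \frac{Z + \frac{9}{3}}{Z - 87} = \frac{Z + 9 \cdot \frac{1}{3}}{-87 + Z} = \frac{Z + 3}{-87 + Z} = \frac{3 + Z}{-87 + Z}$)
$\left(- \frac{6658}{22024} + \frac{X{\left(82 \right)}}{19148}\right) + 23805 = \left(- \frac{6658}{22024} + \frac{\frac{1}{-87 + 82} \left(3 + 82\right)}{19148}\right) + 23805 = \left(\left(-6658\right) \frac{1}{22024} + \frac{1}{-5} \cdot 85 \cdot \frac{1}{19148}\right) + 23805 = \left(- \frac{3329}{11012} + \left(- \frac{1}{5}\right) 85 \cdot \frac{1}{19148}\right) + 23805 = \left(- \frac{3329}{11012} - \frac{17}{19148}\right) + 23805 = - \frac{3995681}{13178611} + 23805 = \frac{313712839174}{13178611}$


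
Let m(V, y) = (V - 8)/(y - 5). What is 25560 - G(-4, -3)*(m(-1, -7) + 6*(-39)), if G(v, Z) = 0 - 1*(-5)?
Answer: 106905/4 ≈ 26726.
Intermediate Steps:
m(V, y) = (-8 + V)/(-5 + y)
G(v, Z) = 5 (G(v, Z) = 0 + 5 = 5)
25560 - G(-4, -3)*(m(-1, -7) + 6*(-39)) = 25560 - 5*((-8 - 1)/(-5 - 7) + 6*(-39)) = 25560 - 5*(-9/(-12) - 234) = 25560 - 5*(-1/12*(-9) - 234) = 25560 - 5*(¾ - 234) = 25560 - 5*(-933)/4 = 25560 - 1*(-4665/4) = 25560 + 4665/4 = 106905/4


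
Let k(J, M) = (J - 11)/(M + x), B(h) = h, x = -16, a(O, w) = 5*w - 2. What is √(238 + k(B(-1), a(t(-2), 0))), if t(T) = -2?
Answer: 2*√537/3 ≈ 15.449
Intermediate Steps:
a(O, w) = -2 + 5*w
k(J, M) = (-11 + J)/(-16 + M) (k(J, M) = (J - 11)/(M - 16) = (-11 + J)/(-16 + M))
√(238 + k(B(-1), a(t(-2), 0))) = √(238 + (-11 - 1)/(-16 + (-2 + 5*0))) = √(238 - 12/(-16 + (-2 + 0))) = √(238 - 12/(-16 - 2)) = √(238 - 12/(-18)) = √(238 - 1/18*(-12)) = √(238 + ⅔) = √(716/3) = 2*√537/3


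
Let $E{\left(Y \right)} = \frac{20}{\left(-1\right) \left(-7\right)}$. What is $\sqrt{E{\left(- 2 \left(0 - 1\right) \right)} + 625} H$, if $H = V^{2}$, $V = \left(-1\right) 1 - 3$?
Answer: $\frac{16 \sqrt{30765}}{7} \approx 400.91$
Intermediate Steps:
$E{\left(Y \right)} = \frac{20}{7}$
$V = -4$ ($V = -1 - 3 = -4$)
$H = 16$ ($H = \left(-4\right)^{2} = 16$)
$\sqrt{E{\left(- 2 \left(0 - 1\right) \right)} + 625} H = \sqrt{\frac{20}{7} + 625} \cdot 16 = \sqrt{\frac{4395}{7}} \cdot 16 = \frac{\sqrt{30765}}{7} \cdot 16 = \frac{16 \sqrt{30765}}{7}$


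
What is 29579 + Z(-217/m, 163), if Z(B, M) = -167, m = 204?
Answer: 29412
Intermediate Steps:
29579 + Z(-217/m, 163) = 29579 - 167 = 29412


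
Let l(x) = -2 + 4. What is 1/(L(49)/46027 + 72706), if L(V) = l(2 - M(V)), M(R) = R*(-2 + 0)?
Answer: 46027/3346439064 ≈ 1.3754e-5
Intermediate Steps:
M(R) = -2*R (M(R) = R*(-2) = -2*R)
l(x) = 2
L(V) = 2
1/(L(49)/46027 + 72706) = 1/(2/46027 + 72706) = 1/(3346439064/46027) = 46027/3346439064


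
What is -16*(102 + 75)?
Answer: -2832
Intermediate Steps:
-16*(102 + 75) = -16*177 = -2832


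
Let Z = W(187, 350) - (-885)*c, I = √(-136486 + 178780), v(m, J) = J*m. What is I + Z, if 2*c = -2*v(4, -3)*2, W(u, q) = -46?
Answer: 21194 + √42294 ≈ 21400.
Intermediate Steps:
c = 24 (c = (-(-6)*4*2)/2 = (-2*(-12)*2)/2 = (24*2)/2 = (½)*48 = 24)
I = √42294 ≈ 205.66
Z = 21194 (Z = -46 - (-885)*24 = -46 - 1*(-21240) = -46 + 21240 = 21194)
I + Z = √42294 + 21194 = 21194 + √42294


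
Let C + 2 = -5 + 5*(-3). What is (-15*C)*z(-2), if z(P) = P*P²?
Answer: -2640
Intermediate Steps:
z(P) = P³
C = -22 (C = -2 + (-5 + 5*(-3)) = -2 + (-5 - 15) = -2 - 20 = -22)
(-15*C)*z(-2) = -15*(-22)*(-2)³ = 330*(-8) = -2640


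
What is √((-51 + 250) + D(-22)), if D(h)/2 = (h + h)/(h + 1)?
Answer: √89607/21 ≈ 14.254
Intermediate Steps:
D(h) = 4*h/(1 + h) (D(h) = 2*((h + h)/(h + 1)) = 2*((2*h)/(1 + h)) = 2*(2*h/(1 + h)) = 4*h/(1 + h))
√((-51 + 250) + D(-22)) = √((-51 + 250) + 4*(-22)/(1 - 22)) = √(199 + 4*(-22)/(-21)) = √(199 + 4*(-22)*(-1/21)) = √(199 + 88/21) = √(4267/21) = √89607/21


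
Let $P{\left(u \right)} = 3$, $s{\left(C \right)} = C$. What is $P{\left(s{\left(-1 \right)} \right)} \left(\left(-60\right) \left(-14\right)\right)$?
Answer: $2520$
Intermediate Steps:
$P{\left(s{\left(-1 \right)} \right)} \left(\left(-60\right) \left(-14\right)\right) = 3 \left(\left(-60\right) \left(-14\right)\right) = 3 \cdot 840 = 2520$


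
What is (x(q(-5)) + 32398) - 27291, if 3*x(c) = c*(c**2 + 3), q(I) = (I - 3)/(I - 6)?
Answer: 20395667/3993 ≈ 5107.9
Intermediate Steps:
q(I) = (-3 + I)/(-6 + I)
x(c) = c*(3 + c**2)/3 (x(c) = (c*(c**2 + 3))/3 = (c*(3 + c**2))/3 = c*(3 + c**2)/3)
(x(q(-5)) + 32398) - 27291 = (((-3 - 5)/(-6 - 5) + ((-3 - 5)/(-6 - 5))**3/3) + 32398) - 27291 = ((-8/(-11) + (-8/(-11))**3/3) + 32398) - 27291 = ((-1/11*(-8) + (-1/11*(-8))**3/3) + 32398) - 27291 = ((8/11 + (8/11)**3/3) + 32398) - 27291 = ((8/11 + (1/3)*(512/1331)) + 32398) - 27291 = ((8/11 + 512/3993) + 32398) - 27291 = (3416/3993 + 32398) - 27291 = 129368630/3993 - 27291 = 20395667/3993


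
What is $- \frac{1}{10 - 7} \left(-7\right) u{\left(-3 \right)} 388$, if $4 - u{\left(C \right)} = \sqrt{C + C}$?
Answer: $\frac{10864}{3} - \frac{2716 i \sqrt{6}}{3} \approx 3621.3 - 2217.6 i$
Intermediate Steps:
$u{\left(C \right)} = 4 - \sqrt{2} \sqrt{C}$ ($u{\left(C \right)} = 4 - \sqrt{C + C} = 4 - \sqrt{2 C} = 4 - \sqrt{2} \sqrt{C}$)
$- \frac{1}{10 - 7} \left(-7\right) u{\left(-3 \right)} 388 = - \frac{1}{10 - 7} \left(-7\right) \left(4 - \sqrt{2} \sqrt{-3}\right) 388 = - \frac{1}{3} \left(-7\right) \left(4 - \sqrt{2} i \sqrt{3}\right) 388 = - \frac{1}{3} \left(-7\right) \left(4 - i \sqrt{6}\right) 388 = - \frac{\left(-7\right) \left(4 - i \sqrt{6}\right)}{3} \cdot 388 = - (- \frac{28}{3} + \frac{7 i \sqrt{6}}{3}) 388 = \left(\frac{28}{3} - \frac{7 i \sqrt{6}}{3}\right) 388 = \frac{10864}{3} - \frac{2716 i \sqrt{6}}{3}$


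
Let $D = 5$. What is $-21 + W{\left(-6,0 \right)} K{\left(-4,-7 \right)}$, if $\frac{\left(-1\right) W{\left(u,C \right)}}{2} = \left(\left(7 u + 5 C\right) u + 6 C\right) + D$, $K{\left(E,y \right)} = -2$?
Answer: $1007$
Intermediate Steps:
$W{\left(u,C \right)} = -10 - 12 C - 2 u \left(5 C + 7 u\right)$ ($W{\left(u,C \right)} = - 2 \left(\left(\left(7 u + 5 C\right) u + 6 C\right) + 5\right) = - 2 \left(\left(\left(5 C + 7 u\right) u + 6 C\right) + 5\right) = - 2 \left(\left(u \left(5 C + 7 u\right) + 6 C\right) + 5\right) = - 2 \left(\left(6 C + u \left(5 C + 7 u\right)\right) + 5\right) = - 2 \left(5 + 6 C + u \left(5 C + 7 u\right)\right) = -10 - 12 C - 2 u \left(5 C + 7 u\right)$)
$-21 + W{\left(-6,0 \right)} K{\left(-4,-7 \right)} = -21 + \left(-10 - 14 \left(-6\right)^{2} - 0 - 0 \left(-6\right)\right) \left(-2\right) = -21 + \left(-10 - 504 + 0 + 0\right) \left(-2\right) = -21 - -1028 = -21 + 1028 = 1007$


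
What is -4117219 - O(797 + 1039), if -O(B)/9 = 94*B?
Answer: -2563963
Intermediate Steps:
O(B) = -846*B
-4117219 - O(797 + 1039) = -4117219 - (-846)*(797 + 1039) = -4117219 - (-846)*1836 = -4117219 - 1*(-1553256) = -4117219 + 1553256 = -2563963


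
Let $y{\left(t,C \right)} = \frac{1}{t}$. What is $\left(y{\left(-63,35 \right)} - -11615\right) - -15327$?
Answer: $\frac{1697345}{63} \approx 26942.0$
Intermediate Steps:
$\left(y{\left(-63,35 \right)} - -11615\right) - -15327 = \left(\frac{1}{-63} - -11615\right) - -15327 = \left(- \frac{1}{63} + 11615\right) + 15327 = \frac{731744}{63} + 15327 = \frac{1697345}{63}$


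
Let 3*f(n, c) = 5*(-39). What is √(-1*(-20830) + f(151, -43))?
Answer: √20765 ≈ 144.10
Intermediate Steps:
f(n, c) = -65 (f(n, c) = (5*(-39))/3 = (⅓)*(-195) = -65)
√(-1*(-20830) + f(151, -43)) = √(-1*(-20830) - 65) = √(20830 - 65) = √20765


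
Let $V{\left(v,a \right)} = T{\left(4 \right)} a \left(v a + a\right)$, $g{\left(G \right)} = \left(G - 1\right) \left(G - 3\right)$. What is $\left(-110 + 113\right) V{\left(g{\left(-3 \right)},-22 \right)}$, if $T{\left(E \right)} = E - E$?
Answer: $0$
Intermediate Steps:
$T{\left(E \right)} = 0$
$g{\left(G \right)} = \left(-1 + G\right) \left(-3 + G\right)$
$V{\left(v,a \right)} = 0$ ($V{\left(v,a \right)} = 0 a \left(v a + a\right) = 0 \left(a v + a\right) = 0 \left(a + a v\right) = 0$)
$\left(-110 + 113\right) V{\left(g{\left(-3 \right)},-22 \right)} = \left(-110 + 113\right) 0 = 3 \cdot 0 = 0$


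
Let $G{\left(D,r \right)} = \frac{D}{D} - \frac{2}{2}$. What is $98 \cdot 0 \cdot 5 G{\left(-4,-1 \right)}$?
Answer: $0$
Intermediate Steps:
$G{\left(D,r \right)} = 0$ ($G{\left(D,r \right)} = 1 - 1 = 0$)
$98 \cdot 0 \cdot 5 G{\left(-4,-1 \right)} = 98 \cdot 0 \cdot 5 \cdot 0 = 98 \cdot 0 \cdot 0 = 98 \cdot 0 = 0$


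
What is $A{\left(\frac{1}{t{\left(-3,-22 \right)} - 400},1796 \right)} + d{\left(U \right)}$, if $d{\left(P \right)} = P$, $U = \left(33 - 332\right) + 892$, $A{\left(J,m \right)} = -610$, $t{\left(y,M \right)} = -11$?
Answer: $-17$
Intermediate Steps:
$U = 593$ ($U = -299 + 892 = 593$)
$A{\left(\frac{1}{t{\left(-3,-22 \right)} - 400},1796 \right)} + d{\left(U \right)} = -610 + 593 = -17$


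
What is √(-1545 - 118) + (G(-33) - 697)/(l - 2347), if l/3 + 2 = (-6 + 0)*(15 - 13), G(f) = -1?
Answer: 698/2389 + I*√1663 ≈ 0.29217 + 40.78*I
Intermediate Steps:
l = -42 (l = -6 + 3*((-6 + 0)*(15 - 13)) = -6 + 3*(-6*2) = -6 + 3*(-12) = -6 - 36 = -42)
√(-1545 - 118) + (G(-33) - 697)/(l - 2347) = √(-1545 - 118) + (-1 - 697)/(-42 - 2347) = √(-1663) - 698/(-2389) = I*√1663 - 698*(-1/2389) = I*√1663 + 698/2389 = 698/2389 + I*√1663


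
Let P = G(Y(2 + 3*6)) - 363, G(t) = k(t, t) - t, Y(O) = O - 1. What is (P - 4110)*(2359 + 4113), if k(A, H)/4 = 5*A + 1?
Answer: -26586976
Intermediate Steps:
k(A, H) = 4 + 20*A (k(A, H) = 4*(5*A + 1) = 4*(1 + 5*A) = 4 + 20*A)
Y(O) = -1 + O
G(t) = 4 + 19*t (G(t) = (4 + 20*t) - t = 4 + 19*t)
P = 2 (P = (4 + 19*(-1 + (2 + 3*6))) - 363 = (4 + 19*(-1 + (2 + 18))) - 363 = (4 + 19*(-1 + 20)) - 363 = (4 + 19*19) - 363 = (4 + 361) - 363 = 365 - 363 = 2)
(P - 4110)*(2359 + 4113) = (2 - 4110)*(2359 + 4113) = -4108*6472 = -26586976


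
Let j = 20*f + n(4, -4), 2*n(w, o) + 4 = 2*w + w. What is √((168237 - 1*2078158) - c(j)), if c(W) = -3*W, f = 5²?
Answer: I*√1908409 ≈ 1381.5*I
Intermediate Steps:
n(w, o) = -2 + 3*w/2 (n(w, o) = -2 + (2*w + w)/2 = -2 + (3*w)/2 = -2 + 3*w/2)
f = 25
j = 504 (j = 20*25 + (-2 + (3/2)*4) = 500 + (-2 + 6) = 500 + 4 = 504)
√((168237 - 1*2078158) - c(j)) = √((168237 - 1*2078158) - (-3)*504) = √((168237 - 2078158) - 1*(-1512)) = √(-1909921 + 1512) = √(-1908409) = I*√1908409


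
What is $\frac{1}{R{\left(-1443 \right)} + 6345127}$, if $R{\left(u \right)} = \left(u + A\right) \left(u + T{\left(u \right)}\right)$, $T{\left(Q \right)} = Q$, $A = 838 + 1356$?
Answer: $\frac{1}{4177741} \approx 2.3936 \cdot 10^{-7}$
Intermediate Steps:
$A = 2194$
$R{\left(u \right)} = 2 u \left(2194 + u\right)$ ($R{\left(u \right)} = \left(u + 2194\right) \left(u + u\right) = \left(2194 + u\right) 2 u = 2 u \left(2194 + u\right)$)
$\frac{1}{R{\left(-1443 \right)} + 6345127} = \frac{1}{2 \left(-1443\right) \left(2194 - 1443\right) + 6345127} = \frac{1}{2 \left(-1443\right) 751 + 6345127} = \frac{1}{-2167386 + 6345127} = \frac{1}{4177741}$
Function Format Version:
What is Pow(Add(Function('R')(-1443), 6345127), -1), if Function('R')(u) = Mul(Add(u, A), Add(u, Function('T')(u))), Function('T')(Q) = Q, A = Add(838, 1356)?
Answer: Rational(1, 4177741) ≈ 2.3936e-7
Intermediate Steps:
A = 2194
Function('R')(u) = Mul(2, u, Add(2194, u)) (Function('R')(u) = Mul(Add(u, 2194), Add(u, u)) = Mul(Add(2194, u), Mul(2, u)) = Mul(2, u, Add(2194, u)))
Pow(Add(Function('R')(-1443), 6345127), -1) = Pow(Add(Mul(2, -1443, Add(2194, -1443)), 6345127), -1) = Pow(Add(Mul(2, -1443, 751), 6345127), -1) = Pow(Add(-2167386, 6345127), -1) = Pow(4177741, -1) = Rational(1, 4177741)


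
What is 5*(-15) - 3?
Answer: -78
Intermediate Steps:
5*(-15) - 3 = -75 - 3 = -78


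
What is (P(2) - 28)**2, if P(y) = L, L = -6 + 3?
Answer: 961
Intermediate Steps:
L = -3
P(y) = -3
(P(2) - 28)**2 = (-3 - 28)**2 = (-31)**2 = 961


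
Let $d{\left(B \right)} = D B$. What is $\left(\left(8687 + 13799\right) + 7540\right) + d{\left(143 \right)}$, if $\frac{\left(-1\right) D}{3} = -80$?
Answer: $64346$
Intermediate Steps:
$D = 240$ ($D = \left(-3\right) \left(-80\right) = 240$)
$d{\left(B \right)} = 240 B$
$\left(\left(8687 + 13799\right) + 7540\right) + d{\left(143 \right)} = \left(\left(8687 + 13799\right) + 7540\right) + 240 \cdot 143 = \left(22486 + 7540\right) + 34320 = 30026 + 34320 = 64346$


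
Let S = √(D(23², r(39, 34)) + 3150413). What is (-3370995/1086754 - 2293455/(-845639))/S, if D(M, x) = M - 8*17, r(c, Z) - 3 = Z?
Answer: -358223445735*√3150806/2895595647550939636 ≈ -0.00021960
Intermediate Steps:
r(c, Z) = 3 + Z
D(M, x) = -136 + M (D(M, x) = M - 136 = -136 + M)
S = √3150806 (S = √((-136 + 23²) + 3150413) = √((-136 + 529) + 3150413) = √(393 + 3150413) = √3150806 ≈ 1775.1)
(-3370995/1086754 - 2293455/(-845639))/S = (-3370995/1086754 - 2293455/(-845639))/(√3150806) = (-3370995*1/1086754 - 2293455*(-1/845639))*(√3150806/3150806) = (-3370995/1086754 + 2293455/845639)*(√3150806/3150806) = -358223445735*√3150806/2895595647550939636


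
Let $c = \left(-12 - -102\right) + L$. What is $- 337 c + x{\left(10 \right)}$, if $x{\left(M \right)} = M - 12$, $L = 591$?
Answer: $-229499$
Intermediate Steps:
$x{\left(M \right)} = -12 + M$
$c = 681$ ($c = \left(-12 - -102\right) + 591 = \left(-12 + 102\right) + 591 = 90 + 591 = 681$)
$- 337 c + x{\left(10 \right)} = \left(-337\right) 681 + \left(-12 + 10\right) = -229497 - 2 = -229499$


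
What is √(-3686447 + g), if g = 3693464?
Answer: √7017 ≈ 83.768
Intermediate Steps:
√(-3686447 + g) = √(-3686447 + 3693464) = √7017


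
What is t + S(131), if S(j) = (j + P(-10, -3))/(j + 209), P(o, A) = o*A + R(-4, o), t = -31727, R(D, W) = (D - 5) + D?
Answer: -2696758/85 ≈ -31727.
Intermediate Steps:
R(D, W) = -5 + 2*D (R(D, W) = (-5 + D) + D = -5 + 2*D)
P(o, A) = -13 + A*o (P(o, A) = o*A + (-5 + 2*(-4)) = A*o + (-5 - 8) = A*o - 13 = -13 + A*o)
S(j) = (17 + j)/(209 + j) (S(j) = (j + (-13 - 3*(-10)))/(j + 209) = (j + (-13 + 30))/(209 + j) = (j + 17)/(209 + j) = (17 + j)/(209 + j))
t + S(131) = -31727 + (17 + 131)/(209 + 131) = -31727 + 148/340 = -31727 + (1/340)*148 = -31727 + 37/85 = -2696758/85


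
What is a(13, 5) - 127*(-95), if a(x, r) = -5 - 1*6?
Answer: 12054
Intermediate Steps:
a(x, r) = -11 (a(x, r) = -5 - 6 = -11)
a(13, 5) - 127*(-95) = -11 - 127*(-95) = -11 + 12065 = 12054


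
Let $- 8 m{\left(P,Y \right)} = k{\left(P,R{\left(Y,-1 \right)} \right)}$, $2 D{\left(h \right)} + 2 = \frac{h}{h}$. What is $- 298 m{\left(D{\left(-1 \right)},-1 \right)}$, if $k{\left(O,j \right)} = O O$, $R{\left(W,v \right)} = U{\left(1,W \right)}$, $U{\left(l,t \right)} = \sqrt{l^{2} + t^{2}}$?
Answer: $\frac{149}{16} \approx 9.3125$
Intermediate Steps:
$D{\left(h \right)} = - \frac{1}{2}$ ($D{\left(h \right)} = -1 + \frac{h \frac{1}{h}}{2} = -1 + \frac{1}{2} \cdot 1 = -1 + \frac{1}{2} = - \frac{1}{2}$)
$R{\left(W,v \right)} = \sqrt{1 + W^{2}}$ ($R{\left(W,v \right)} = \sqrt{1^{2} + W^{2}} = \sqrt{1 + W^{2}}$)
$k{\left(O,j \right)} = O^{2}$
$m{\left(P,Y \right)} = - \frac{P^{2}}{8}$
$- 298 m{\left(D{\left(-1 \right)},-1 \right)} = - 298 \left(- \frac{\left(- \frac{1}{2}\right)^{2}}{8}\right) = - 298 \left(\left(- \frac{1}{8}\right) \frac{1}{4}\right) = \left(-298\right) \left(- \frac{1}{32}\right) = \frac{149}{16}$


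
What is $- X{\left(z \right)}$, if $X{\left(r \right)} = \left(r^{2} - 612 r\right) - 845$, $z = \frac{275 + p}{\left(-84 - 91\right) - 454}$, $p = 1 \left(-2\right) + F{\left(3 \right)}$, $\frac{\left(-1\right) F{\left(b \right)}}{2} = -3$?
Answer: $\frac{226838312}{395641} \approx 573.34$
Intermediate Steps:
$F{\left(b \right)} = 6$ ($F{\left(b \right)} = \left(-2\right) \left(-3\right) = 6$)
$p = 4$ ($p = 1 \left(-2\right) + 6 = -2 + 6 = 4$)
$z = - \frac{279}{629}$ ($z = \frac{275 + 4}{\left(-84 - 91\right) - 454} = \frac{279}{\left(-84 - 91\right) - 454} = \frac{279}{-175 - 454} = \frac{279}{-629} = 279 \left(- \frac{1}{629}\right) = - \frac{279}{629} \approx -0.44356$)
$X{\left(r \right)} = -845 + r^{2} - 612 r$
$- X{\left(z \right)} = - (-845 + \left(- \frac{279}{629}\right)^{2} - - \frac{10044}{37}) = - (-845 + \frac{77841}{395641} + \frac{10044}{37}) = \left(-1\right) \left(- \frac{226838312}{395641}\right) = \frac{226838312}{395641}$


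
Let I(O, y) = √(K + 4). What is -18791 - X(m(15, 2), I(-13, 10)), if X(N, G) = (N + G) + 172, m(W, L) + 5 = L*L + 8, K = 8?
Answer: -18970 - 2*√3 ≈ -18973.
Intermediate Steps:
m(W, L) = 3 + L² (m(W, L) = -5 + (L*L + 8) = -5 + (L² + 8) = -5 + (8 + L²) = 3 + L²)
I(O, y) = 2*√3 (I(O, y) = √(8 + 4) = √12 = 2*√3)
X(N, G) = 172 + G + N (X(N, G) = (G + N) + 172 = 172 + G + N)
-18791 - X(m(15, 2), I(-13, 10)) = -18791 - (172 + 2*√3 + (3 + 2²)) = -18791 - (172 + 2*√3 + (3 + 4)) = -18791 - (172 + 2*√3 + 7) = -18791 - (179 + 2*√3) = -18791 + (-179 - 2*√3) = -18970 - 2*√3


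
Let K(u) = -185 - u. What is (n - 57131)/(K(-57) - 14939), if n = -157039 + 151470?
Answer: 3300/793 ≈ 4.1614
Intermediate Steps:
n = -5569
(n - 57131)/(K(-57) - 14939) = (-5569 - 57131)/((-185 - 1*(-57)) - 14939) = -62700/((-185 + 57) - 14939) = -62700/(-128 - 14939) = -62700/(-15067) = -62700*(-1/15067) = 3300/793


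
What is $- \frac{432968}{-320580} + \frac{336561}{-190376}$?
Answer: $- \frac{6367002353}{15257684520} \approx -0.4173$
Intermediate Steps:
$- \frac{432968}{-320580} + \frac{336561}{-190376} = \left(-432968\right) \left(- \frac{1}{320580}\right) + 336561 \left(- \frac{1}{190376}\right) = \frac{108242}{80145} - \frac{336561}{190376} = - \frac{6367002353}{15257684520}$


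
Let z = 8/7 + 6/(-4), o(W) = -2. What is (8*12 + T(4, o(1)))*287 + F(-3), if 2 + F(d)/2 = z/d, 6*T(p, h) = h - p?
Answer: 572486/21 ≈ 27261.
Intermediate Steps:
T(p, h) = -p/6 + h/6 (T(p, h) = (h - p)/6 = -p/6 + h/6)
z = -5/14 (z = 8*(⅐) + 6*(-¼) = 8/7 - 3/2 = -5/14 ≈ -0.35714)
F(d) = -4 - 5/(7*d) (F(d) = -4 + 2*(-5/(14*d)) = -4 - 5/(7*d))
(8*12 + T(4, o(1)))*287 + F(-3) = (8*12 + (-⅙*4 + (⅙)*(-2)))*287 + (-4 - 5/7/(-3)) = (96 + (-⅔ - ⅓))*287 + (-4 - 5/7*(-⅓)) = (96 - 1)*287 + (-4 + 5/21) = 95*287 - 79/21 = 27265 - 79/21 = 572486/21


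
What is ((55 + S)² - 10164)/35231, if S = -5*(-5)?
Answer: -3764/35231 ≈ -0.10684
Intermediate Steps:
S = 25
((55 + S)² - 10164)/35231 = ((55 + 25)² - 10164)/35231 = (80² - 10164)*(1/35231) = (6400 - 10164)*(1/35231) = -3764*1/35231 = -3764/35231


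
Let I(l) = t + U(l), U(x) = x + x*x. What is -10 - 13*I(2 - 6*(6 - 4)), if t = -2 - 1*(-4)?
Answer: -1206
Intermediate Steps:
t = 2 (t = -2 + 4 = 2)
U(x) = x + x**2
I(l) = 2 + l*(1 + l)
-10 - 13*I(2 - 6*(6 - 4)) = -10 - 13*(2 + (2 - 6*(6 - 4))*(1 + (2 - 6*(6 - 4)))) = -10 - 13*(2 + (2 - 6*2)*(1 + (2 - 6*2))) = -10 - 13*(2 + (2 - 1*12)*(1 + (2 - 1*12))) = -10 - 13*(2 + (2 - 12)*(1 + (2 - 12))) = -10 - 13*(2 - 10*(1 - 10)) = -10 - 13*(2 - 10*(-9)) = -10 - 13*(2 + 90) = -10 - 13*92 = -10 - 1196 = -1206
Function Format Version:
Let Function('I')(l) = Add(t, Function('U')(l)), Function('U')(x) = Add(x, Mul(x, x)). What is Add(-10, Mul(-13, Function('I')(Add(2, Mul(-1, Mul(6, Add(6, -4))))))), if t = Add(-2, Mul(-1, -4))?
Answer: -1206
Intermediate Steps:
t = 2 (t = Add(-2, 4) = 2)
Function('U')(x) = Add(x, Pow(x, 2))
Function('I')(l) = Add(2, Mul(l, Add(1, l)))
Add(-10, Mul(-13, Function('I')(Add(2, Mul(-1, Mul(6, Add(6, -4))))))) = Add(-10, Mul(-13, Add(2, Mul(Add(2, Mul(-1, Mul(6, Add(6, -4)))), Add(1, Add(2, Mul(-1, Mul(6, Add(6, -4))))))))) = Add(-10, Mul(-13, Add(2, Mul(Add(2, Mul(-1, Mul(6, 2))), Add(1, Add(2, Mul(-1, Mul(6, 2)))))))) = Add(-10, Mul(-13, Add(2, Mul(Add(2, Mul(-1, 12)), Add(1, Add(2, Mul(-1, 12))))))) = Add(-10, Mul(-13, Add(2, Mul(Add(2, -12), Add(1, Add(2, -12)))))) = Add(-10, Mul(-13, Add(2, Mul(-10, Add(1, -10))))) = Add(-10, Mul(-13, Add(2, Mul(-10, -9)))) = Add(-10, Mul(-13, Add(2, 90))) = Add(-10, Mul(-13, 92)) = Add(-10, -1196) = -1206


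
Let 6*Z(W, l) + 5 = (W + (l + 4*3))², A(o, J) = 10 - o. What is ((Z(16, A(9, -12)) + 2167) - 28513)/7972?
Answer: -19655/5979 ≈ -3.2873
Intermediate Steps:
Z(W, l) = -⅚ + (12 + W + l)²/6 (Z(W, l) = -⅚ + (W + (l + 4*3))²/6 = -⅚ + (W + (l + 12))²/6 = -⅚ + (W + (12 + l))²/6 = -⅚ + (12 + W + l)²/6)
((Z(16, A(9, -12)) + 2167) - 28513)/7972 = (((-⅚ + (12 + 16 + (10 - 1*9))²/6) + 2167) - 28513)/7972 = (((-⅚ + (12 + 16 + (10 - 9))²/6) + 2167) - 28513)*(1/7972) = (((-⅚ + (12 + 16 + 1)²/6) + 2167) - 28513)*(1/7972) = (((-⅚ + (⅙)*29²) + 2167) - 28513)*(1/7972) = (((-⅚ + (⅙)*841) + 2167) - 28513)*(1/7972) = (((-⅚ + 841/6) + 2167) - 28513)*(1/7972) = ((418/3 + 2167) - 28513)*(1/7972) = (6919/3 - 28513)*(1/7972) = -78620/3*1/7972 = -19655/5979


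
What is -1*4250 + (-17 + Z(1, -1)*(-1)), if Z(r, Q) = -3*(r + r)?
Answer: -4261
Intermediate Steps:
Z(r, Q) = -6*r
-1*4250 + (-17 + Z(1, -1)*(-1)) = -1*4250 + (-17 - 6*1*(-1)) = -4250 + (-17 - 6*(-1)) = -4250 + (-17 + 6) = -4250 - 11 = -4261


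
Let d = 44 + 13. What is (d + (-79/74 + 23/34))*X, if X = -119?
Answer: -249249/37 ≈ -6736.5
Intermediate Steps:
d = 57
(d + (-79/74 + 23/34))*X = (57 + (-79/74 + 23/34))*(-119) = (57 - 246/629)*(-119) = (35607/629)*(-119) = -249249/37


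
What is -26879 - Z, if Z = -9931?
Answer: -16948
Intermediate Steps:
-26879 - Z = -26879 - 1*(-9931) = -26879 + 9931 = -16948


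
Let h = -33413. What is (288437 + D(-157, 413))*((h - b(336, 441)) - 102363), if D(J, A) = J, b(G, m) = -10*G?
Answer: -38172884480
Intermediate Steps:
(288437 + D(-157, 413))*((h - b(336, 441)) - 102363) = (288437 - 157)*((-33413 - (-10)*336) - 102363) = 288280*((-33413 - 1*(-3360)) - 102363) = 288280*((-33413 + 3360) - 102363) = 288280*(-30053 - 102363) = 288280*(-132416) = -38172884480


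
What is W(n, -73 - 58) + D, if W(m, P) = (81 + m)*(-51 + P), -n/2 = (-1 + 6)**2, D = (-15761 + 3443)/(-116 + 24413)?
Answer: -45698664/8099 ≈ -5642.5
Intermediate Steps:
D = -4106/8099 (D = -12318/24297 = -12318*1/24297 = -4106/8099 ≈ -0.50698)
n = -50 (n = -2*(-1 + 6)**2 = -2*5**2 = -2*25 = -50)
W(m, P) = (-51 + P)*(81 + m)
W(n, -73 - 58) + D = (-4131 - 51*(-50) + 81*(-73 - 58) + (-73 - 58)*(-50)) - 4106/8099 = (-4131 + 2550 + 81*(-131) - 131*(-50)) - 4106/8099 = (-4131 + 2550 - 10611 + 6550) - 4106/8099 = -5642 - 4106/8099 = -45698664/8099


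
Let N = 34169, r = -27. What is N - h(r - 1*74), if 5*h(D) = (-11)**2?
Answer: 170724/5 ≈ 34145.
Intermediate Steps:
h(D) = 121/5 (h(D) = (1/5)*(-11)**2 = (1/5)*121 = 121/5)
N - h(r - 1*74) = 34169 - 1*121/5 = 34169 - 121/5 = 170724/5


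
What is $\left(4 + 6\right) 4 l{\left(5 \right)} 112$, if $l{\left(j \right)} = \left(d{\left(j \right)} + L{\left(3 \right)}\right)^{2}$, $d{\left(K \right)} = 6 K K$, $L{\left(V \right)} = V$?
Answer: $104872320$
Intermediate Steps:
$d{\left(K \right)} = 6 K^{2}$
$l{\left(j \right)} = \left(3 + 6 j^{2}\right)^{2}$ ($l{\left(j \right)} = \left(6 j^{2} + 3\right)^{2} = \left(3 + 6 j^{2}\right)^{2}$)
$\left(4 + 6\right) 4 l{\left(5 \right)} 112 = \left(4 + 6\right) 4 \cdot 9 \left(1 + 2 \cdot 5^{2}\right)^{2} \cdot 112 = 10 \cdot 4 \cdot 9 \left(1 + 2 \cdot 25\right)^{2} \cdot 112 = 40 \cdot 9 \left(1 + 50\right)^{2} \cdot 112 = 40 \cdot 9 \cdot 51^{2} \cdot 112 = 40 \cdot 9 \cdot 2601 \cdot 112 = 40 \cdot 23409 \cdot 112 = 936360 \cdot 112 = 104872320$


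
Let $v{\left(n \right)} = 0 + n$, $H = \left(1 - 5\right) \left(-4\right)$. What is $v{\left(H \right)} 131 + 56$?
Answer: $2152$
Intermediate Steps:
$H = 16$ ($H = \left(-4\right) \left(-4\right) = 16$)
$v{\left(n \right)} = n$
$v{\left(H \right)} 131 + 56 = 16 \cdot 131 + 56 = 2096 + 56 = 2152$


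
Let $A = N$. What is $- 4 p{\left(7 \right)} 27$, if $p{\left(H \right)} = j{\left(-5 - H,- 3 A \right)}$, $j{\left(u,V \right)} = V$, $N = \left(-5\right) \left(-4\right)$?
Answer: $6480$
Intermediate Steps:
$N = 20$
$A = 20$
$p{\left(H \right)} = -60$ ($p{\left(H \right)} = \left(-3\right) 20 = -60$)
$- 4 p{\left(7 \right)} 27 = \left(-4\right) \left(-60\right) 27 = 240 \cdot 27 = 6480$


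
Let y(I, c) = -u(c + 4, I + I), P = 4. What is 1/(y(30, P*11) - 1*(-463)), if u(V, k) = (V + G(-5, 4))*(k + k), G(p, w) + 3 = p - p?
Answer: -1/4937 ≈ -0.00020255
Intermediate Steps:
G(p, w) = -3 (G(p, w) = -3 + (p - p) = -3 + 0 = -3)
u(V, k) = 2*k*(-3 + V) (u(V, k) = (V - 3)*(k + k) = (-3 + V)*(2*k) = 2*k*(-3 + V))
y(I, c) = -4*I*(1 + c) (y(I, c) = -2*(I + I)*(-3 + (c + 4)) = -2*2*I*(-3 + (4 + c)) = -2*2*I*(1 + c) = -4*I*(1 + c))
1/(y(30, P*11) - 1*(-463)) = 1/(-4*30*(1 + 4*11) - 1*(-463)) = 1/(-4*30*(1 + 44) + 463) = 1/(-4*30*45 + 463) = 1/(-5400 + 463) = 1/(-4937) = -1/4937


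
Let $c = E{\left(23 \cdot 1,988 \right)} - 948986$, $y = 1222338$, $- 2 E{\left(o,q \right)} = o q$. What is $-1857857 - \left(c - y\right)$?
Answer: $324829$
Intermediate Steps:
$E{\left(o,q \right)} = - \frac{o q}{2}$
$c = -960348$ ($c = \left(- \frac{1}{2}\right) 23 \cdot 1 \cdot 988 - 948986 = \left(- \frac{1}{2}\right) 23 \cdot 988 - 948986 = -11362 - 948986 = -960348$)
$-1857857 - \left(c - y\right) = -1857857 + \left(1222338 - -960348\right) = -1857857 + \left(1222338 + 960348\right) = -1857857 + 2182686 = 324829$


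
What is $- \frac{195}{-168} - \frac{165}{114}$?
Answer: $- \frac{305}{1064} \approx -0.28665$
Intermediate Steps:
$- \frac{195}{-168} - \frac{165}{114} = \left(-195\right) \left(- \frac{1}{168}\right) - \frac{55}{38} = \frac{65}{56} - \frac{55}{38} = - \frac{305}{1064}$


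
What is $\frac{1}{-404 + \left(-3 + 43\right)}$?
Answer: $- \frac{1}{364} \approx -0.0027473$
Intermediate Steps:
$\frac{1}{-404 + \left(-3 + 43\right)} = \frac{1}{-404 + 40} = \frac{1}{-364} = - \frac{1}{364}$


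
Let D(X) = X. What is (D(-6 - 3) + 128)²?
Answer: 14161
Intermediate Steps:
(D(-6 - 3) + 128)² = ((-6 - 3) + 128)² = (-9 + 128)² = 119² = 14161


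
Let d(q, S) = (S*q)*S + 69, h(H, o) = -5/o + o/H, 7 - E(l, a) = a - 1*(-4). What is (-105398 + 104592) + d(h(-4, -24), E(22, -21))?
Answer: 2839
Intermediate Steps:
E(l, a) = 3 - a (E(l, a) = 7 - (a - 1*(-4)) = 7 - (a + 4) = 7 - (4 + a) = 7 + (-4 - a) = 3 - a)
d(q, S) = 69 + q*S**2 (d(q, S) = q*S**2 + 69 = 69 + q*S**2)
(-105398 + 104592) + d(h(-4, -24), E(22, -21)) = (-105398 + 104592) + (69 + (-5/(-24) - 24/(-4))*(3 - 1*(-21))**2) = -806 + (69 + (-5*(-1/24) - 24*(-1/4))*(3 + 21)**2) = -806 + (69 + (5/24 + 6)*24**2) = -806 + (69 + (149/24)*576) = -806 + (69 + 3576) = -806 + 3645 = 2839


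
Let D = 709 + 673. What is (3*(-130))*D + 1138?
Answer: -537842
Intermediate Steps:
D = 1382
(3*(-130))*D + 1138 = (3*(-130))*1382 + 1138 = -390*1382 + 1138 = -538980 + 1138 = -537842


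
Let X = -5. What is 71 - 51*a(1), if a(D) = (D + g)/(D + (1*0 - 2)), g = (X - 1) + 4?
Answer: 20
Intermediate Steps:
g = -2 (g = (-5 - 1) + 4 = -6 + 4 = -2)
a(D) = 1 (a(D) = (D - 2)/(D + (1*0 - 2)) = (-2 + D)/(D + (0 - 2)) = (-2 + D)/(D - 2) = (-2 + D)/(-2 + D) = 1)
71 - 51*a(1) = 71 - 51*1 = 71 - 51 = 20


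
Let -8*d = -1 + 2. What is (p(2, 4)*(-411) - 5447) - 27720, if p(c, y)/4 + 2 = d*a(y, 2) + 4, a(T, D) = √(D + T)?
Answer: -36455 + 411*√6/2 ≈ -35952.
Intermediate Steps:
d = -⅛ (d = -(-1 + 2)/8 = -⅛*1 = -⅛ ≈ -0.12500)
p(c, y) = 8 - √(2 + y)/2 (p(c, y) = -8 + 4*(-√(2 + y)/8 + 4) = -8 + 4*(4 - √(2 + y)/8) = -8 + (16 - √(2 + y)/2) = 8 - √(2 + y)/2)
(p(2, 4)*(-411) - 5447) - 27720 = ((8 - √(2 + 4)/2)*(-411) - 5447) - 27720 = ((8 - √6/2)*(-411) - 5447) - 27720 = ((-3288 + 411*√6/2) - 5447) - 27720 = (-8735 + 411*√6/2) - 27720 = -36455 + 411*√6/2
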